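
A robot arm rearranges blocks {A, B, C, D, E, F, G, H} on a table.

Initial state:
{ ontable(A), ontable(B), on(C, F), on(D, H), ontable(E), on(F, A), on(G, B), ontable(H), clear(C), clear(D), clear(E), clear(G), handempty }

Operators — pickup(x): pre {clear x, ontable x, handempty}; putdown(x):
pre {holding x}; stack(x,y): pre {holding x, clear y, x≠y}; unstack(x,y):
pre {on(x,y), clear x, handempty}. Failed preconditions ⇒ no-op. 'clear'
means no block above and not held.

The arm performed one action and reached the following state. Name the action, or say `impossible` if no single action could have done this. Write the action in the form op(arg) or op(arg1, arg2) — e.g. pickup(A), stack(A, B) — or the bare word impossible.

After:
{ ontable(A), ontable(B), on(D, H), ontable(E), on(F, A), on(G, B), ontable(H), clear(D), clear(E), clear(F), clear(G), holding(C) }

target: towers=[A/F; B/G; E; H/D] holding=C
     unstack(G, B) → towers=[A/F/C; B; E; H/D] holding=G
         pickup(E) → towers=[A/F/C; B/G; H/D] holding=E
     unstack(D, H) → towers=[A/F/C; B/G; E; H] holding=D
     unstack(C, F) → towers=[A/F; B/G; E; H/D] holding=C  ← match

unstack(C, F)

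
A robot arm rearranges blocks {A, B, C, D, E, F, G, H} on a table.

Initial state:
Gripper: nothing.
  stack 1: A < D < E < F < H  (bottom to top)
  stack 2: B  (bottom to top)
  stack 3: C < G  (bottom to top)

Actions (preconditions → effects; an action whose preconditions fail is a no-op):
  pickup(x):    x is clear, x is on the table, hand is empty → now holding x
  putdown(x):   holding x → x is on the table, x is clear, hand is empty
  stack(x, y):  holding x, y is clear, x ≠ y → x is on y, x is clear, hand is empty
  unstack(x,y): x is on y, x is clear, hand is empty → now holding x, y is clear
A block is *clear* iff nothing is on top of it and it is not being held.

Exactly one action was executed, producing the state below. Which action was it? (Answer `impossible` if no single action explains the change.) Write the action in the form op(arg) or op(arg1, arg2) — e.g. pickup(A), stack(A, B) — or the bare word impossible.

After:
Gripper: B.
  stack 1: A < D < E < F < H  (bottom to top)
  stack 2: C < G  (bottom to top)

target: towers=[A/D/E/F/H; C/G] holding=B
     unstack(G, C) → towers=[A/D/E/F/H; B; C] holding=G
     unstack(H, F) → towers=[A/D/E/F; B; C/G] holding=H
         pickup(B) → towers=[A/D/E/F/H; C/G] holding=B  ← match

pickup(B)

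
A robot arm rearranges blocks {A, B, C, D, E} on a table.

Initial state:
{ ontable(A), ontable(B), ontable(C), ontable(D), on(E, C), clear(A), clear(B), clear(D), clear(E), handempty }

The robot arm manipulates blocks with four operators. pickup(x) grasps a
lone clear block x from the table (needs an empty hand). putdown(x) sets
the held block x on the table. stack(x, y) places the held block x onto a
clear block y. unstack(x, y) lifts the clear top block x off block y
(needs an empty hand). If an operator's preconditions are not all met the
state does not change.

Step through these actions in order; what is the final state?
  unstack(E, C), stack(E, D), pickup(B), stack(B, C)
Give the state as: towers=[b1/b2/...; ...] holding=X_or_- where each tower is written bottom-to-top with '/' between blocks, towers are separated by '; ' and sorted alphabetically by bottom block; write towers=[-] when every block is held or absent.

towers=[A; C/B; D/E] holding=-

step 1 (unstack(E, C)): towers=[A; B; C; D] holding=E
step 2 (stack(E, D)): towers=[A; B; C; D/E] holding=-
step 3 (pickup(B)): towers=[A; C; D/E] holding=B
step 4 (stack(B, C)): towers=[A; C/B; D/E] holding=-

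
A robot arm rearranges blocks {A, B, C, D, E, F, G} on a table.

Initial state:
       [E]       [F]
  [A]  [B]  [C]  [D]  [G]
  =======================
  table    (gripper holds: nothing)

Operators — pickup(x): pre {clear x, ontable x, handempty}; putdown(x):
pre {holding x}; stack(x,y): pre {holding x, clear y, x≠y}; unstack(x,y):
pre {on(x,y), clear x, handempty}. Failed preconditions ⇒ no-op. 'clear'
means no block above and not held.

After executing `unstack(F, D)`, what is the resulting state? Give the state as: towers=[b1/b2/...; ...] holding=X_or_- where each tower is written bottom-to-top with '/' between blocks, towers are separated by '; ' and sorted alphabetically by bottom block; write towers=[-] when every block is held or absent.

towers=[A; B/E; C; D; G] holding=F

before: towers=[A; B/E; C; D/F; G] holding=-
pre[unstack(F, D)]: on(F,D) yes, clear(F) yes, handempty yes
all met → apply unstack(F, D)
after:  towers=[A; B/E; C; D; G] holding=F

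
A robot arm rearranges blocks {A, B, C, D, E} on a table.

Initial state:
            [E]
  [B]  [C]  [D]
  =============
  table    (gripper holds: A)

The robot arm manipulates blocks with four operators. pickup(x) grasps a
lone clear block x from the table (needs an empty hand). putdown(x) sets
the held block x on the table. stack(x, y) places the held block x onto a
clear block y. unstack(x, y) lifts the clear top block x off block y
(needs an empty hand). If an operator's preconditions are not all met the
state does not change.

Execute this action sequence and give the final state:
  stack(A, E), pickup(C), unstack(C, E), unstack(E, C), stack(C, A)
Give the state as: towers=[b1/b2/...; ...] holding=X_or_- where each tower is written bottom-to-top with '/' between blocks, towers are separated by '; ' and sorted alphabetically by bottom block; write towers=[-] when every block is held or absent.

step 1 (stack(A, E)): towers=[B; C; D/E/A] holding=-
step 2 (pickup(C)): towers=[B; D/E/A] holding=C
step 3 (unstack(C, E)) [no-op]: towers=[B; D/E/A] holding=C
step 4 (unstack(E, C)) [no-op]: towers=[B; D/E/A] holding=C
step 5 (stack(C, A)): towers=[B; D/E/A/C] holding=-

towers=[B; D/E/A/C] holding=-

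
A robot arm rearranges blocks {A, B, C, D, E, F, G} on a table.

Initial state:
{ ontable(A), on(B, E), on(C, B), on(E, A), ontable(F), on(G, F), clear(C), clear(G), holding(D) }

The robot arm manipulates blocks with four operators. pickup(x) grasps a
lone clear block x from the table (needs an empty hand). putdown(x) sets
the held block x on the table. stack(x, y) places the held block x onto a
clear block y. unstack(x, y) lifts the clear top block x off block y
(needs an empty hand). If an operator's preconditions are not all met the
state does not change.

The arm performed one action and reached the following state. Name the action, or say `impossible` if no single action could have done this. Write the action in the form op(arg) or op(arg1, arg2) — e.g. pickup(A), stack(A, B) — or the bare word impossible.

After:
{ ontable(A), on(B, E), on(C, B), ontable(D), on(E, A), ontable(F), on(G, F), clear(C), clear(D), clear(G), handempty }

target: towers=[A/E/B/C; D; F/G] holding=-
        putdown(D) → towers=[A/E/B/C; D; F/G] holding=-  ← match
       stack(D, G) → towers=[A/E/B/C; F/G/D] holding=-
       stack(D, C) → towers=[A/E/B/C/D; F/G] holding=-

putdown(D)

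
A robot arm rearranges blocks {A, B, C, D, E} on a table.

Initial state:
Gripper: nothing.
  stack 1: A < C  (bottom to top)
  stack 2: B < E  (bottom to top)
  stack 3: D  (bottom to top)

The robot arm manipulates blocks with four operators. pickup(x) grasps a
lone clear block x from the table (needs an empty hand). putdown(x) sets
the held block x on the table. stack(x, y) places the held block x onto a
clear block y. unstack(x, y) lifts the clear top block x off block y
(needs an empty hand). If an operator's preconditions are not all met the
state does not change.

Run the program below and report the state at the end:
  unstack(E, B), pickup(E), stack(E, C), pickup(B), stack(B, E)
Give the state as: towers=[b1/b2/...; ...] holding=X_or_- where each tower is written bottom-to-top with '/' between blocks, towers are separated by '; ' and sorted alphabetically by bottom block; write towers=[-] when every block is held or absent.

step 1 (unstack(E, B)): towers=[A/C; B; D] holding=E
step 2 (pickup(E)) [no-op]: towers=[A/C; B; D] holding=E
step 3 (stack(E, C)): towers=[A/C/E; B; D] holding=-
step 4 (pickup(B)): towers=[A/C/E; D] holding=B
step 5 (stack(B, E)): towers=[A/C/E/B; D] holding=-

towers=[A/C/E/B; D] holding=-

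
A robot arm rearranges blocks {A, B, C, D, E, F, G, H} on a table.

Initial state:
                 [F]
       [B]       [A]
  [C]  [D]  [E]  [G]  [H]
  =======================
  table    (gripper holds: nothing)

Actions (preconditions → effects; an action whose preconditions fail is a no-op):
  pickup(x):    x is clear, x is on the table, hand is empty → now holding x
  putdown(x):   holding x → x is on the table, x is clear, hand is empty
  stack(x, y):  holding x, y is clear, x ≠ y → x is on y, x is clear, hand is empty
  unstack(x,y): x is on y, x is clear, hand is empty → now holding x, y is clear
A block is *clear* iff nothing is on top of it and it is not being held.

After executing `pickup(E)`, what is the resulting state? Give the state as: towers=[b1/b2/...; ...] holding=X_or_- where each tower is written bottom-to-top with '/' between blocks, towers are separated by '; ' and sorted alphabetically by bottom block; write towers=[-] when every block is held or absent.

before: towers=[C; D/B; E; G/A/F; H] holding=-
pre[pickup(E)]: clear(E) ✓, ontable(E) ✓, handempty ✓
all met → apply pickup(E)
after:  towers=[C; D/B; G/A/F; H] holding=E

towers=[C; D/B; G/A/F; H] holding=E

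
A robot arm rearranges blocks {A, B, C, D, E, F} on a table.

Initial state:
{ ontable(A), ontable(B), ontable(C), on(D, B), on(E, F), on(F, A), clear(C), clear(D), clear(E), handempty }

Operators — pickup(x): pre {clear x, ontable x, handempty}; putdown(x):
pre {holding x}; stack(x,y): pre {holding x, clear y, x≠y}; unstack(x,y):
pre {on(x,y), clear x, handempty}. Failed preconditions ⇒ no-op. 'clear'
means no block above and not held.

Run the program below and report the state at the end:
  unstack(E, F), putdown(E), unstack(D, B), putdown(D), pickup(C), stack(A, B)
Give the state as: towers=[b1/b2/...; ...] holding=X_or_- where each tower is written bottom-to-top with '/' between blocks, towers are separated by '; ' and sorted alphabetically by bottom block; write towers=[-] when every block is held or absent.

step 1 (unstack(E, F)): towers=[A/F; B/D; C] holding=E
step 2 (putdown(E)): towers=[A/F; B/D; C; E] holding=-
step 3 (unstack(D, B)): towers=[A/F; B; C; E] holding=D
step 4 (putdown(D)): towers=[A/F; B; C; D; E] holding=-
step 5 (pickup(C)): towers=[A/F; B; D; E] holding=C
step 6 (stack(A, B)) [no-op]: towers=[A/F; B; D; E] holding=C

towers=[A/F; B; D; E] holding=C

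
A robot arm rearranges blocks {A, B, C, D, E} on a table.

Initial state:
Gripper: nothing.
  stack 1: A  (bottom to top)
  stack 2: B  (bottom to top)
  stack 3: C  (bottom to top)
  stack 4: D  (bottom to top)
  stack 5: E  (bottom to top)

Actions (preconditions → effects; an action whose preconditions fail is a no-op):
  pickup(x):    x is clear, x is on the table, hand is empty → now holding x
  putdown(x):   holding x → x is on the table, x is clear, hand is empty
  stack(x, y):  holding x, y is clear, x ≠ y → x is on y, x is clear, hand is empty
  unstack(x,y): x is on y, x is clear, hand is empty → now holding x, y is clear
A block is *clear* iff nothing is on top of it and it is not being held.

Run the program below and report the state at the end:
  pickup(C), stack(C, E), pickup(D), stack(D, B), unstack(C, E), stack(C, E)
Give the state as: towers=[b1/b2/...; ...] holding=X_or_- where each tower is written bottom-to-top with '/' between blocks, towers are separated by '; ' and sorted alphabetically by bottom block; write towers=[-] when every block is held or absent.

step 1 (pickup(C)): towers=[A; B; D; E] holding=C
step 2 (stack(C, E)): towers=[A; B; D; E/C] holding=-
step 3 (pickup(D)): towers=[A; B; E/C] holding=D
step 4 (stack(D, B)): towers=[A; B/D; E/C] holding=-
step 5 (unstack(C, E)): towers=[A; B/D; E] holding=C
step 6 (stack(C, E)): towers=[A; B/D; E/C] holding=-

towers=[A; B/D; E/C] holding=-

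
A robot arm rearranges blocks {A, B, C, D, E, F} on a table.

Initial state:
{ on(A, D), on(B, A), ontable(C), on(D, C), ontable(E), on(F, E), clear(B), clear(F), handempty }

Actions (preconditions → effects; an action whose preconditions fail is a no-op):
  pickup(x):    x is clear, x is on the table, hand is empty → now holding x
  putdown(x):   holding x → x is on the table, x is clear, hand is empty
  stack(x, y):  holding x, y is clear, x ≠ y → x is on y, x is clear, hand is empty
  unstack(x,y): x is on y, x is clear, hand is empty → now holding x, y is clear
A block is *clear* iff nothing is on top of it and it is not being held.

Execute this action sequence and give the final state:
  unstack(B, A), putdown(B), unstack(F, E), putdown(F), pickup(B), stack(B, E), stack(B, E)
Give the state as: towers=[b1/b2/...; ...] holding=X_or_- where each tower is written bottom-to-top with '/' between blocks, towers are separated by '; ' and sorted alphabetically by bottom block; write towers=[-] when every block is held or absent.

towers=[C/D/A; E/B; F] holding=-

step 1 (unstack(B, A)): towers=[C/D/A; E/F] holding=B
step 2 (putdown(B)): towers=[B; C/D/A; E/F] holding=-
step 3 (unstack(F, E)): towers=[B; C/D/A; E] holding=F
step 4 (putdown(F)): towers=[B; C/D/A; E; F] holding=-
step 5 (pickup(B)): towers=[C/D/A; E; F] holding=B
step 6 (stack(B, E)): towers=[C/D/A; E/B; F] holding=-
step 7 (stack(B, E)) [no-op]: towers=[C/D/A; E/B; F] holding=-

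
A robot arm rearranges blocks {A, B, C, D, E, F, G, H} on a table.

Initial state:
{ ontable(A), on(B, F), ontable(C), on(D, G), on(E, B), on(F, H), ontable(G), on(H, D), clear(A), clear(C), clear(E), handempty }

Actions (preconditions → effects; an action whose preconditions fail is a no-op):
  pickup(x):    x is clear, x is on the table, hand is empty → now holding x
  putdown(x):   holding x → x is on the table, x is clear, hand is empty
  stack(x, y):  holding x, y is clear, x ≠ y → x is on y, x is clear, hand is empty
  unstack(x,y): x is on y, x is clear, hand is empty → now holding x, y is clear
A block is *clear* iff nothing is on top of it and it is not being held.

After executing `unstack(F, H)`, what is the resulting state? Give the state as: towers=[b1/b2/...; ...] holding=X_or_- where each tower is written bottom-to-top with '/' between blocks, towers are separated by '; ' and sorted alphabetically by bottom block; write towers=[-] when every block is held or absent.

before: towers=[A; C; G/D/H/F/B/E] holding=-
pre[unstack(F, H)]: on(F,H) ok, clear(F) fail, handempty ok
clear(F) unmet → unstack(F, H) is a no-op
after:  towers=[A; C; G/D/H/F/B/E] holding=-

towers=[A; C; G/D/H/F/B/E] holding=-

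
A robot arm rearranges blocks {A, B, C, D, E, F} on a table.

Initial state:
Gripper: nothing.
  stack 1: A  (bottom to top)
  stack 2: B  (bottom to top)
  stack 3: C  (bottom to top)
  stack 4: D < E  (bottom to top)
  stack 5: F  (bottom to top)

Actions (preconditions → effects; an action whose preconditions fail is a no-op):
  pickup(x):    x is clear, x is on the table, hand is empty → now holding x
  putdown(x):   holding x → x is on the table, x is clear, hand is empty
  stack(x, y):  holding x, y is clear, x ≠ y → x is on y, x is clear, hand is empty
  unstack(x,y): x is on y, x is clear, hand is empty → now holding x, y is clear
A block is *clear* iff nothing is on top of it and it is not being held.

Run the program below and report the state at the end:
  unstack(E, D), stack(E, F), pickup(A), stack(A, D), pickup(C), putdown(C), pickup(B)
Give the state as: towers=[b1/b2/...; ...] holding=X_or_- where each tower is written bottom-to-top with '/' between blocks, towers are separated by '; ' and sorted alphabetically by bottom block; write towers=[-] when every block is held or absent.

step 1 (unstack(E, D)): towers=[A; B; C; D; F] holding=E
step 2 (stack(E, F)): towers=[A; B; C; D; F/E] holding=-
step 3 (pickup(A)): towers=[B; C; D; F/E] holding=A
step 4 (stack(A, D)): towers=[B; C; D/A; F/E] holding=-
step 5 (pickup(C)): towers=[B; D/A; F/E] holding=C
step 6 (putdown(C)): towers=[B; C; D/A; F/E] holding=-
step 7 (pickup(B)): towers=[C; D/A; F/E] holding=B

towers=[C; D/A; F/E] holding=B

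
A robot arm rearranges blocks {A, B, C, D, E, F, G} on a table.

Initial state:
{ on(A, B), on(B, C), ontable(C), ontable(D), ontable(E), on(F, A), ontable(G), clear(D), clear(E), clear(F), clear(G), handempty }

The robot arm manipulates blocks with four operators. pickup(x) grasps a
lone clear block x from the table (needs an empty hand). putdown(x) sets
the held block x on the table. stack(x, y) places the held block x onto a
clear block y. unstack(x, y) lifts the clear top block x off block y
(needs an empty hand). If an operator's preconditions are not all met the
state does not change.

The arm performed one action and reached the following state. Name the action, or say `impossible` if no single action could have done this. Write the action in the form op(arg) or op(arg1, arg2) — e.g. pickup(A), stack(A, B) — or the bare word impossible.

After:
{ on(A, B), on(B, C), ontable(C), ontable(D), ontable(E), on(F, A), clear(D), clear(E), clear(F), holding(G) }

pickup(G)

target: towers=[C/B/A/F; D; E] holding=G
     unstack(F, A) → towers=[C/B/A; D; E; G] holding=F
         pickup(G) → towers=[C/B/A/F; D; E] holding=G  ← match
         pickup(D) → towers=[C/B/A/F; E; G] holding=D
         pickup(E) → towers=[C/B/A/F; D; G] holding=E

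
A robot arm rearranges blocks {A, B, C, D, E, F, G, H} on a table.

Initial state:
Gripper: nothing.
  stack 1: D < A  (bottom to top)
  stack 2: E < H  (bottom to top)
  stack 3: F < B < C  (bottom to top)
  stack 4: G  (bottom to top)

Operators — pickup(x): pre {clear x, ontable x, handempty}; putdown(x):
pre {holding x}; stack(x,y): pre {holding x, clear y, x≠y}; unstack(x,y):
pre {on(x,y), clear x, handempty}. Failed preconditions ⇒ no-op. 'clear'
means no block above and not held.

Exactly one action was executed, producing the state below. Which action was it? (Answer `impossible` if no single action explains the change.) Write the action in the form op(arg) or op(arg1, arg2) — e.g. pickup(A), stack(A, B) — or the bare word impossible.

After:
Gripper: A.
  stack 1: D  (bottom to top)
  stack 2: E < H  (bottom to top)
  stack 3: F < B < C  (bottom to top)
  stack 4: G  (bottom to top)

target: towers=[D; E/H; F/B/C; G] holding=A
         pickup(G) → towers=[D/A; E/H; F/B/C] holding=G
     unstack(A, D) → towers=[D; E/H; F/B/C; G] holding=A  ← match
     unstack(H, E) → towers=[D/A; E; F/B/C; G] holding=H
     unstack(C, B) → towers=[D/A; E/H; F/B; G] holding=C

unstack(A, D)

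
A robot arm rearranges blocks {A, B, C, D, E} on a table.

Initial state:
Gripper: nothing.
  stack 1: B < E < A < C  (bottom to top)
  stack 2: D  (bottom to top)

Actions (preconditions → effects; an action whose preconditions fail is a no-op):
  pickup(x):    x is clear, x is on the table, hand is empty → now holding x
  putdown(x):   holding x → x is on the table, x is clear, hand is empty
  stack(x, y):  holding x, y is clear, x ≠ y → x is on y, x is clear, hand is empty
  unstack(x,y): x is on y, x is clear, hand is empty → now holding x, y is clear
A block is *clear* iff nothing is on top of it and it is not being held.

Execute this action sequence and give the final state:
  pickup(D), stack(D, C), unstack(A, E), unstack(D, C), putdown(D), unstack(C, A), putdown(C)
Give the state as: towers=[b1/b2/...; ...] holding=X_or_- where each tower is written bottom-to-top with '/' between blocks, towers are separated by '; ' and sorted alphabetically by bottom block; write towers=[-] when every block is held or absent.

towers=[B/E/A; C; D] holding=-

step 1 (pickup(D)): towers=[B/E/A/C] holding=D
step 2 (stack(D, C)): towers=[B/E/A/C/D] holding=-
step 3 (unstack(A, E)) [no-op]: towers=[B/E/A/C/D] holding=-
step 4 (unstack(D, C)): towers=[B/E/A/C] holding=D
step 5 (putdown(D)): towers=[B/E/A/C; D] holding=-
step 6 (unstack(C, A)): towers=[B/E/A; D] holding=C
step 7 (putdown(C)): towers=[B/E/A; C; D] holding=-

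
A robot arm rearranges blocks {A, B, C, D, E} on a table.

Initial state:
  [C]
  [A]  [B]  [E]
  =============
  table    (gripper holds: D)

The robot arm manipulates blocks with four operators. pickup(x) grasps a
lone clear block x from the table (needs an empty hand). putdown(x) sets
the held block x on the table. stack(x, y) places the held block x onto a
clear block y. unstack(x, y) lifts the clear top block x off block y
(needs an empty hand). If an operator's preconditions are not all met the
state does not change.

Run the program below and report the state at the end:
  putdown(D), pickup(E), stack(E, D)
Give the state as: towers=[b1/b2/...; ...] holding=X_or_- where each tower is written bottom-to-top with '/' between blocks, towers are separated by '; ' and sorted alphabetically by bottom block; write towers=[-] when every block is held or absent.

step 1 (putdown(D)): towers=[A/C; B; D; E] holding=-
step 2 (pickup(E)): towers=[A/C; B; D] holding=E
step 3 (stack(E, D)): towers=[A/C; B; D/E] holding=-

towers=[A/C; B; D/E] holding=-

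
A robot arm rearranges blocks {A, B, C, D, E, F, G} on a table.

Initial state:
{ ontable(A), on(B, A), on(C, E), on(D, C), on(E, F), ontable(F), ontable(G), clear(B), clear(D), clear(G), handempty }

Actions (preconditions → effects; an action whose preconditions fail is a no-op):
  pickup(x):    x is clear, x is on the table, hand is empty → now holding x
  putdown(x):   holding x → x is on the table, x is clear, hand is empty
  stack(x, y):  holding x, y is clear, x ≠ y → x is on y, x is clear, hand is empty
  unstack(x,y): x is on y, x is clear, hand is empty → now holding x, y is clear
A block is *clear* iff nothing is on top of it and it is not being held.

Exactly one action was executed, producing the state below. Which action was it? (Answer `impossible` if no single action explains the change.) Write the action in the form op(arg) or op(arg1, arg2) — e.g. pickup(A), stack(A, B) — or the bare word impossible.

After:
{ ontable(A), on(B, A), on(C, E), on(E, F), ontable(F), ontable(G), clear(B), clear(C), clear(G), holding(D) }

unstack(D, C)

target: towers=[A/B; F/E/C; G] holding=D
     unstack(B, A) → towers=[A; F/E/C/D; G] holding=B
         pickup(G) → towers=[A/B; F/E/C/D] holding=G
     unstack(D, C) → towers=[A/B; F/E/C; G] holding=D  ← match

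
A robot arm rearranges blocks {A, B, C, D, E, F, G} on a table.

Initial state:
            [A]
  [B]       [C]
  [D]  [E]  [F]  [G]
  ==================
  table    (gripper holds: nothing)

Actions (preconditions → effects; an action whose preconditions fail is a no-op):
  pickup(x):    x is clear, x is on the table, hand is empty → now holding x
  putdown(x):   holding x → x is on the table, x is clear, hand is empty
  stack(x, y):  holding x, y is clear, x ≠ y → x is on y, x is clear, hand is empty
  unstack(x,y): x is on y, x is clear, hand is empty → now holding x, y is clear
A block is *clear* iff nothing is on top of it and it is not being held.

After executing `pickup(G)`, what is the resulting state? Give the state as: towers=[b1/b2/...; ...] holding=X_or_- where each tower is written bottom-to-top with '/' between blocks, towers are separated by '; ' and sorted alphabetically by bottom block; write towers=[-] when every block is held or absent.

before: towers=[D/B; E; F/C/A; G] holding=-
pre[pickup(G)]: clear(G) ✓, ontable(G) ✓, handempty ✓
all met → apply pickup(G)
after:  towers=[D/B; E; F/C/A] holding=G

towers=[D/B; E; F/C/A] holding=G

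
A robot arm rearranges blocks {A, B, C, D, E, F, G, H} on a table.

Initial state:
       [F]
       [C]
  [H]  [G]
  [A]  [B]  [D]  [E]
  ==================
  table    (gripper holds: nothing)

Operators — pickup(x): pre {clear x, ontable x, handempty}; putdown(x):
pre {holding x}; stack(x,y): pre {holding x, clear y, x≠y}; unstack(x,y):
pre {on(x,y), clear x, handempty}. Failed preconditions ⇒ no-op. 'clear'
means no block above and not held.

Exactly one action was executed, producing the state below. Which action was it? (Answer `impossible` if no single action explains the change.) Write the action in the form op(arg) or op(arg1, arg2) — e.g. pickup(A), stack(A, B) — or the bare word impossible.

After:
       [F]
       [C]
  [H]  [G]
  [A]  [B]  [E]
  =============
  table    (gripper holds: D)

target: towers=[A/H; B/G/C/F; E] holding=D
         pickup(E) → towers=[A/H; B/G/C/F; D] holding=E
     unstack(H, A) → towers=[A; B/G/C/F; D; E] holding=H
     unstack(F, C) → towers=[A/H; B/G/C; D; E] holding=F
         pickup(D) → towers=[A/H; B/G/C/F; E] holding=D  ← match

pickup(D)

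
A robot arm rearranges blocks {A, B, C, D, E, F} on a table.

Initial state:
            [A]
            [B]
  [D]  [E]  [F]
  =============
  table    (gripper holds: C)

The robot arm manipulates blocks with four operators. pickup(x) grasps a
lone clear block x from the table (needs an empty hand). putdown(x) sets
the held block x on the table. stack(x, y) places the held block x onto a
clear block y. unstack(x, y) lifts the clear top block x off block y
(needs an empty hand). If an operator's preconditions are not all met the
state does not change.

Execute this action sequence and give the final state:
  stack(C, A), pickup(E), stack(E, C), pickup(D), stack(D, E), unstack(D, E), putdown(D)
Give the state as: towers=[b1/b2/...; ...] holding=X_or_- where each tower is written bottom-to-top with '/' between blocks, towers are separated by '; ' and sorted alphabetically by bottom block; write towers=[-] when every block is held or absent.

step 1 (stack(C, A)): towers=[D; E; F/B/A/C] holding=-
step 2 (pickup(E)): towers=[D; F/B/A/C] holding=E
step 3 (stack(E, C)): towers=[D; F/B/A/C/E] holding=-
step 4 (pickup(D)): towers=[F/B/A/C/E] holding=D
step 5 (stack(D, E)): towers=[F/B/A/C/E/D] holding=-
step 6 (unstack(D, E)): towers=[F/B/A/C/E] holding=D
step 7 (putdown(D)): towers=[D; F/B/A/C/E] holding=-

towers=[D; F/B/A/C/E] holding=-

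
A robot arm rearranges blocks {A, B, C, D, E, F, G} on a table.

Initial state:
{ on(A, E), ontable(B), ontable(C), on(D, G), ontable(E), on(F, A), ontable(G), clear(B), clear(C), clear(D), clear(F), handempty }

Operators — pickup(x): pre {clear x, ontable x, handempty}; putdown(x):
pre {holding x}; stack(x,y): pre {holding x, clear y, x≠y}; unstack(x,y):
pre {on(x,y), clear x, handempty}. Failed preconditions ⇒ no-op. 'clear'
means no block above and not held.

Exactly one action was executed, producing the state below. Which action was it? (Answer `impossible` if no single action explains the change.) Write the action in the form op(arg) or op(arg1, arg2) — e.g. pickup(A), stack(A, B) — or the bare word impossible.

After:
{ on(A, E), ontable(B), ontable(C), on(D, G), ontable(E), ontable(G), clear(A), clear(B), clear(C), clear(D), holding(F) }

unstack(F, A)

target: towers=[B; C; E/A; G/D] holding=F
         pickup(B) → towers=[C; E/A/F; G/D] holding=B
     unstack(F, A) → towers=[B; C; E/A; G/D] holding=F  ← match
     unstack(D, G) → towers=[B; C; E/A/F; G] holding=D
         pickup(C) → towers=[B; E/A/F; G/D] holding=C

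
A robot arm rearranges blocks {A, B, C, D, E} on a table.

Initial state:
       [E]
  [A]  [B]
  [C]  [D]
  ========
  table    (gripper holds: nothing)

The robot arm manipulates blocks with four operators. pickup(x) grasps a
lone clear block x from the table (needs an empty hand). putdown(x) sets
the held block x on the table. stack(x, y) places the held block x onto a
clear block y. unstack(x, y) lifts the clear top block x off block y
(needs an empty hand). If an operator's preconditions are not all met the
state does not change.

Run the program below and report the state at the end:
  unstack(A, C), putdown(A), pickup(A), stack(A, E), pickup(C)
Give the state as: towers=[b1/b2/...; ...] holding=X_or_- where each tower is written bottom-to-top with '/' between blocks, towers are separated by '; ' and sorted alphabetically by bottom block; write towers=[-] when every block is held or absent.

step 1 (unstack(A, C)): towers=[C; D/B/E] holding=A
step 2 (putdown(A)): towers=[A; C; D/B/E] holding=-
step 3 (pickup(A)): towers=[C; D/B/E] holding=A
step 4 (stack(A, E)): towers=[C; D/B/E/A] holding=-
step 5 (pickup(C)): towers=[D/B/E/A] holding=C

towers=[D/B/E/A] holding=C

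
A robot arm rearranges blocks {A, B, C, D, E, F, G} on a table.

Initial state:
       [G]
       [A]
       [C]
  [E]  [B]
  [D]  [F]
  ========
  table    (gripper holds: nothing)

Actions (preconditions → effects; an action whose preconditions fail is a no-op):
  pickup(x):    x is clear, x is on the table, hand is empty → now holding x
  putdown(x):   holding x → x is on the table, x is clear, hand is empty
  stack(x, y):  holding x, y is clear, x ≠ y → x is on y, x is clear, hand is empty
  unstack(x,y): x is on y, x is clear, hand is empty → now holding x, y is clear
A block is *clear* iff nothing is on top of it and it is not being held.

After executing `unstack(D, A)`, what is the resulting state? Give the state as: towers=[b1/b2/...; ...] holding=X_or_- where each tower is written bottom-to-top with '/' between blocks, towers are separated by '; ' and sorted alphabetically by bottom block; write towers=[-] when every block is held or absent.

before: towers=[D/E; F/B/C/A/G] holding=-
pre[unstack(D, A)]: on(D,A) no, clear(D) no, handempty yes
on(D,A), clear(D) unmet → unstack(D, A) is a no-op
after:  towers=[D/E; F/B/C/A/G] holding=-

towers=[D/E; F/B/C/A/G] holding=-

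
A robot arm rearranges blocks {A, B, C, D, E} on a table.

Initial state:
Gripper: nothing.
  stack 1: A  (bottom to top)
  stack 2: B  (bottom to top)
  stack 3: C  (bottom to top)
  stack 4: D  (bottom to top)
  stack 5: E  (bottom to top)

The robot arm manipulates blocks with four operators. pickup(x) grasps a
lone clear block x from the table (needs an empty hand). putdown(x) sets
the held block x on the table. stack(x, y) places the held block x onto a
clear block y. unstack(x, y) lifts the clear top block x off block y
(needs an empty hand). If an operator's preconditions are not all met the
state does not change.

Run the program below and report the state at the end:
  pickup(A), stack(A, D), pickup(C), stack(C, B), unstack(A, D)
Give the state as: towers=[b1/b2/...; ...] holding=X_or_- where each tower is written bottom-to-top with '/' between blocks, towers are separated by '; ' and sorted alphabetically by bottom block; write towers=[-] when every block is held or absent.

step 1 (pickup(A)): towers=[B; C; D; E] holding=A
step 2 (stack(A, D)): towers=[B; C; D/A; E] holding=-
step 3 (pickup(C)): towers=[B; D/A; E] holding=C
step 4 (stack(C, B)): towers=[B/C; D/A; E] holding=-
step 5 (unstack(A, D)): towers=[B/C; D; E] holding=A

towers=[B/C; D; E] holding=A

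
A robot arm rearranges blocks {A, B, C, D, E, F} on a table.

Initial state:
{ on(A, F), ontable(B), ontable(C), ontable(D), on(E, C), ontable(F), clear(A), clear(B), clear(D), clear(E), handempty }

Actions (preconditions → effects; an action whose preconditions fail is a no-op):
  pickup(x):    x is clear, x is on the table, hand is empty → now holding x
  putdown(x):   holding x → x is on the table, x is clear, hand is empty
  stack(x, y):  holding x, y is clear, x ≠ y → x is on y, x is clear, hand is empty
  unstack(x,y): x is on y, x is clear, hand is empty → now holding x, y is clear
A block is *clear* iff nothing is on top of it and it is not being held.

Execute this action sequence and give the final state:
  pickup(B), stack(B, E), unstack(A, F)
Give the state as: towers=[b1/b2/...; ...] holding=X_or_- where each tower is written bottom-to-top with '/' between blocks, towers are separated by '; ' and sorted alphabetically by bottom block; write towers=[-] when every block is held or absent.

step 1 (pickup(B)): towers=[C/E; D; F/A] holding=B
step 2 (stack(B, E)): towers=[C/E/B; D; F/A] holding=-
step 3 (unstack(A, F)): towers=[C/E/B; D; F] holding=A

towers=[C/E/B; D; F] holding=A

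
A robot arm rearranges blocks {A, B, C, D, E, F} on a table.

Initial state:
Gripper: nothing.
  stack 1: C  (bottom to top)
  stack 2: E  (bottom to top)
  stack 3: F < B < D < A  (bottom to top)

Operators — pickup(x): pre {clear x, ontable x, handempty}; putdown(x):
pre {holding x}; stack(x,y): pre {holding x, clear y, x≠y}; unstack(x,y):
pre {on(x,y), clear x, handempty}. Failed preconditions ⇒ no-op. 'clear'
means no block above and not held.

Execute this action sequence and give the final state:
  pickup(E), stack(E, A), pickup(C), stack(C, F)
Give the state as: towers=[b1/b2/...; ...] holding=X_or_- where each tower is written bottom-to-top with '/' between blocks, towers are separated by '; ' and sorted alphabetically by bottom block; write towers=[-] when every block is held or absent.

towers=[F/B/D/A/E] holding=C

step 1 (pickup(E)): towers=[C; F/B/D/A] holding=E
step 2 (stack(E, A)): towers=[C; F/B/D/A/E] holding=-
step 3 (pickup(C)): towers=[F/B/D/A/E] holding=C
step 4 (stack(C, F)) [no-op]: towers=[F/B/D/A/E] holding=C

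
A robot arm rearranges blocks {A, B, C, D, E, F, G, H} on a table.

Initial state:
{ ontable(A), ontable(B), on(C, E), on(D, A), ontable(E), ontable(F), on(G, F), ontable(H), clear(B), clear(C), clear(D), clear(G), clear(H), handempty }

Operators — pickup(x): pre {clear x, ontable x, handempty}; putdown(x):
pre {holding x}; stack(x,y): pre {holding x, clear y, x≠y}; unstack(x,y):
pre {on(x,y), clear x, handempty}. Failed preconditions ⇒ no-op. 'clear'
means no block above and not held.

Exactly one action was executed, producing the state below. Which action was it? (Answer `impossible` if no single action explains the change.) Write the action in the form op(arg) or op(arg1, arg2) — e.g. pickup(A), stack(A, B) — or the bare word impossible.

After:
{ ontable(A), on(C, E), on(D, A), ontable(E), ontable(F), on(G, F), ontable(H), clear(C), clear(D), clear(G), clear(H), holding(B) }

target: towers=[A/D; E/C; F/G; H] holding=B
     unstack(G, F) → towers=[A/D; B; E/C; F; H] holding=G
         pickup(H) → towers=[A/D; B; E/C; F/G] holding=H
         pickup(B) → towers=[A/D; E/C; F/G; H] holding=B  ← match
     unstack(D, A) → towers=[A; B; E/C; F/G; H] holding=D
     unstack(C, E) → towers=[A/D; B; E; F/G; H] holding=C

pickup(B)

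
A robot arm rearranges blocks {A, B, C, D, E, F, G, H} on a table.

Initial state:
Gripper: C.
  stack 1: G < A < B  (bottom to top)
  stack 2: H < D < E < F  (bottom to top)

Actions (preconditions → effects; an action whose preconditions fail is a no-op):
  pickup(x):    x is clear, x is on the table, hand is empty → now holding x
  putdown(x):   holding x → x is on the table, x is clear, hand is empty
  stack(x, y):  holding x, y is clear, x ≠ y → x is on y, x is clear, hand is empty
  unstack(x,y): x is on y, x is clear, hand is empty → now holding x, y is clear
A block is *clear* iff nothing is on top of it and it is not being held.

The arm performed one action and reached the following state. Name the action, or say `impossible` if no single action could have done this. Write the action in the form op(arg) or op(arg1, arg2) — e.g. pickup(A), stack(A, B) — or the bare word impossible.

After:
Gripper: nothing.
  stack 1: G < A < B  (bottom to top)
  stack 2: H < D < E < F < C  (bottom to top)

stack(C, F)

target: towers=[G/A/B; H/D/E/F/C] holding=-
        putdown(C) → towers=[C; G/A/B; H/D/E/F] holding=-
       stack(C, B) → towers=[G/A/B/C; H/D/E/F] holding=-
       stack(C, F) → towers=[G/A/B; H/D/E/F/C] holding=-  ← match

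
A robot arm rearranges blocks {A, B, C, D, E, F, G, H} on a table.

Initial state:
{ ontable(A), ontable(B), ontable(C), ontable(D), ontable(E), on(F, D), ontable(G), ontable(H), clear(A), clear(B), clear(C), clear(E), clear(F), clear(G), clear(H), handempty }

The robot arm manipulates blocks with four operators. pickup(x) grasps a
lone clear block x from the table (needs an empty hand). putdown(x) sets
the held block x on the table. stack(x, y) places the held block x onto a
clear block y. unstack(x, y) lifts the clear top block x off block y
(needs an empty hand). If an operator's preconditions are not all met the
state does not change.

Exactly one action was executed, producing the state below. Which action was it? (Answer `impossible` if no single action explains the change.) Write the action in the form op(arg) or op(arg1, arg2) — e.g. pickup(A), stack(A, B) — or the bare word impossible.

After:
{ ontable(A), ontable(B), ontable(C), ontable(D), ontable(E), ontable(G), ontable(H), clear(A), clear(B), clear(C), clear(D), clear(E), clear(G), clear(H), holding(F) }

unstack(F, D)

target: towers=[A; B; C; D; E; G; H] holding=F
         pickup(G) → towers=[A; B; C; D/F; E; H] holding=G
         pickup(A) → towers=[B; C; D/F; E; G; H] holding=A
         pickup(E) → towers=[A; B; C; D/F; G; H] holding=E
         pickup(H) → towers=[A; B; C; D/F; E; G] holding=H
         pickup(B) → towers=[A; C; D/F; E; G; H] holding=B
     unstack(F, D) → towers=[A; B; C; D; E; G; H] holding=F  ← match
         pickup(C) → towers=[A; B; D/F; E; G; H] holding=C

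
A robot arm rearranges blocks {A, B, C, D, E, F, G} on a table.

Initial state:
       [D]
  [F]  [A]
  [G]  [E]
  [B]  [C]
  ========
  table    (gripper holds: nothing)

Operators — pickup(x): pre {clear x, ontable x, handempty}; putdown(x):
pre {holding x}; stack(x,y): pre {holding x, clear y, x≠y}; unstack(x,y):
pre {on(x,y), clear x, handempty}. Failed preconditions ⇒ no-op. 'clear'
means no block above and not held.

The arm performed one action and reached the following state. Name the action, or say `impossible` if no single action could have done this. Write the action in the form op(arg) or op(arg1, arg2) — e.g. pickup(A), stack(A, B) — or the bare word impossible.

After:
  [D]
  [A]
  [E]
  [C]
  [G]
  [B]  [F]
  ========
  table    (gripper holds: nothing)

impossible

target: towers=[B/G/C/E/A/D; F] holding=-
     unstack(F, G) → towers=[B/G; C/E/A/D] holding=F
     unstack(D, A) → towers=[B/G/F; C/E/A] holding=D
none of the 2 applicable actions match → impossible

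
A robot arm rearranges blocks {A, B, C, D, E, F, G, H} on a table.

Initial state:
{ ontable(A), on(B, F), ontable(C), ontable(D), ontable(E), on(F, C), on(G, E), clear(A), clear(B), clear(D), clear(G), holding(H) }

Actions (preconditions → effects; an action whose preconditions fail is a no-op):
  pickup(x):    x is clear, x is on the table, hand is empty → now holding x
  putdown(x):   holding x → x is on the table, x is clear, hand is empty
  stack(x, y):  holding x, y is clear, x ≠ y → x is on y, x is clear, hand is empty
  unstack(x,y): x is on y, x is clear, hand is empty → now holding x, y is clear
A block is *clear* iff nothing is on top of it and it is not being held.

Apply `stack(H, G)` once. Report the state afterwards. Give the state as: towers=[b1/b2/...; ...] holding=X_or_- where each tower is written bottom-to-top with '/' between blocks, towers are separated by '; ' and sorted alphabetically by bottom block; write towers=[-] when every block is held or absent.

before: towers=[A; C/F/B; D; E/G] holding=H
pre[stack(H, G)]: holding(H) yes, clear(G) yes, H≠G yes
all met → apply stack(H, G)
after:  towers=[A; C/F/B; D; E/G/H] holding=-

towers=[A; C/F/B; D; E/G/H] holding=-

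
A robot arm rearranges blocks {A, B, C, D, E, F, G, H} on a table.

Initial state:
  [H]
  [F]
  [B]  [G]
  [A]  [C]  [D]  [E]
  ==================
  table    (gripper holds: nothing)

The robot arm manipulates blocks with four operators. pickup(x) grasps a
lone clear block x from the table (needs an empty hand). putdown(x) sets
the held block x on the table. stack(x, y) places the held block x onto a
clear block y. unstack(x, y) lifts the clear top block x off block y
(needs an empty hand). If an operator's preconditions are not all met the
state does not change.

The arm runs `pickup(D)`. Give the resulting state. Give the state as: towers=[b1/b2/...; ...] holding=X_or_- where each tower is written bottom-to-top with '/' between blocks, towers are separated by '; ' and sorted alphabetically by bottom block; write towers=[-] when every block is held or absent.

before: towers=[A/B/F/H; C/G; D; E] holding=-
pre[pickup(D)]: clear(D) yes, ontable(D) yes, handempty yes
all met → apply pickup(D)
after:  towers=[A/B/F/H; C/G; E] holding=D

towers=[A/B/F/H; C/G; E] holding=D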